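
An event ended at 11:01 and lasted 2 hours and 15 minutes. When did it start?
Starting time: 11:01 = 661 total minutes past 12:00
Subtracting: 2 hours and 15 minutes = 135 minutes
661 - 135 = 526 minutes
= 8 hours and 46 minutes past 12:00 = 8:46

Final answer: 8:46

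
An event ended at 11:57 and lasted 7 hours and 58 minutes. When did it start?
Starting time: 11:57 = 717 total minutes past 12:00
Subtracting: 7 hours and 58 minutes = 478 minutes
717 - 478 = 239 minutes
= 3 hours and 59 minutes past 12:00 = 3:59

Final answer: 3:59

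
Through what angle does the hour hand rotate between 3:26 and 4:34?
The hour hand moves 0.5 degrees per minute.
Time elapsed: 4:34 - 3:26 = 68 minutes
Angular displacement: 68 x 0.5 = 34 degrees

Final answer: 34 degrees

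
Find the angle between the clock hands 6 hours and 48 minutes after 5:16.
First find the time 6 hours and 48 minutes after 5:16.
Total minutes: 5 x 60 + 16 + 6 x 60 + 48 = 724.
724 mod 720 = 4 minutes = 12:04.
Now compute the angle at 12:04:
Hour hand: 0 x 30 + 4 x 0.5 = 2 degrees
Minute hand: 4 x 6 = 24 degrees
Difference: |2 - 24| = 22 degrees
The angle is 22 degrees

Final answer: 22 degrees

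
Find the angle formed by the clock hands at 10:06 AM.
Hour hand position: 10 x 30 + 6 x 0.5 = 303 degrees
Minute hand position: 6 x 6 = 36 degrees
Difference: |303 - 36| = 267 degrees
Since 267 > 180, the smaller angle is 360 - 267 = 93 degrees

Final answer: 93 degrees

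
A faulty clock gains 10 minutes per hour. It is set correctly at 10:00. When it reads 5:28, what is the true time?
For every 60 true minutes, the faulty clock advances 70 minutes, so 1 faulty-clock minute corresponds to 60/70 true minutes.
From 10:00 to 5:28 on the faulty dial is 448 minutes.
True elapsed: 448 x 60/70 = 384 minutes = 6 hours and 24 minutes.
True time: 10:00 + 6 hours and 24 minutes = 4:24.

Final answer: 4:24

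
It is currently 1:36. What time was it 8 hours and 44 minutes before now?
Starting time: 1:36 = 96 total minutes past 12:00
Subtracting: 8 hours and 44 minutes = 524 minutes
96 - 524 = -428 (negative, add 12 hours = 720) = 292 minutes
= 4 hours and 52 minutes past 12:00 = 4:52

Final answer: 4:52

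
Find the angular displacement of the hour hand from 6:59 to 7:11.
The hour hand moves 0.5 degrees per minute.
Time elapsed: 7:11 - 6:59 = 12 minutes
Angular displacement: 12 x 0.5 = 6 degrees

Final answer: 6 degrees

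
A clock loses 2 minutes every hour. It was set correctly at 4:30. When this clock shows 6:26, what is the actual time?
For every 60 true minutes, the faulty clock advances 58 minutes, so 1 faulty-clock minute corresponds to 60/58 true minutes.
From 4:30 to 6:26 on the faulty dial is 116 minutes.
True elapsed: 116 x 60/58 = 120 minutes = 2 hours.
True time: 4:30 + 2 hours = 6:30.

Final answer: 6:30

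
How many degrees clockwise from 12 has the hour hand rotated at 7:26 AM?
The hour hand moves 30 degrees per hour and 0.5 degrees per minute.
At 7:26: (7) x 30 + 26 x 0.5 = 210 + 13 = 223 degrees

Final answer: 223 degrees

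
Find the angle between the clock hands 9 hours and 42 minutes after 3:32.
First find the time 9 hours and 42 minutes after 3:32.
Total minutes: 3 x 60 + 32 + 9 x 60 + 42 = 794.
794 mod 720 = 74 minutes = 1:14.
Now compute the angle at 1:14:
Hour hand: 1 x 30 + 14 x 0.5 = 37 degrees
Minute hand: 14 x 6 = 84 degrees
Difference: |37 - 84| = 47 degrees
The angle is 47 degrees

Final answer: 47 degrees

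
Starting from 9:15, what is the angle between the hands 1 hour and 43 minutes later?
First find the time 1 hour and 43 minutes after 9:15.
Total minutes: 9 x 60 + 15 + 1 x 60 + 43 = 658.
658 mod 720 = 658 minutes = 10:58.
Now compute the angle at 10:58:
Hour hand: 10 x 30 + 58 x 0.5 = 329 degrees
Minute hand: 58 x 6 = 348 degrees
Difference: |329 - 348| = 19 degrees
The angle is 19 degrees

Final answer: 19 degrees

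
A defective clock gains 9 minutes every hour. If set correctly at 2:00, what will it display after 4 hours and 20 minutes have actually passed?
For every 60 true minutes, the faulty clock advances 60 + 9 = 69 minutes.
True elapsed: 4 hours and 20 minutes = 260 minutes.
Faulty clock advances: 260 x 69/60 = 299 minutes (drift: 39 minutes ahead).
Shown time: 2:00 + 299 minutes = 6:59.

Final answer: 6:59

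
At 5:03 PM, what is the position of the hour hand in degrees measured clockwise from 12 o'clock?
The hour hand moves 30 degrees per hour and 0.5 degrees per minute.
At 5:03: (5) x 30 + 3 x 0.5 = 150 + 1.5 = 151.5 degrees

Final answer: 151.5 degrees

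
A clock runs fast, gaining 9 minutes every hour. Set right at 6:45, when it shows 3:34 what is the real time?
For every 60 true minutes, the faulty clock advances 69 minutes, so 1 faulty-clock minute corresponds to 60/69 true minutes.
From 6:45 to 3:34 on the faulty dial is 529 minutes.
True elapsed: 529 x 60/69 = 460 minutes = 7 hours and 40 minutes.
True time: 6:45 + 7 hours and 40 minutes = 2:25.

Final answer: 2:25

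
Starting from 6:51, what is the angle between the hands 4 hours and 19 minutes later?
First find the time 4 hours and 19 minutes after 6:51.
Total minutes: 6 x 60 + 51 + 4 x 60 + 19 = 670.
670 mod 720 = 670 minutes = 11:10.
Now compute the angle at 11:10:
Hour hand: 11 x 30 + 10 x 0.5 = 335 degrees
Minute hand: 10 x 6 = 60 degrees
Difference: |335 - 60| = 275 degrees
Smaller angle: 360 - 275 = 85 degrees

Final answer: 85 degrees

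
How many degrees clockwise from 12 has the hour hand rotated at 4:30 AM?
The hour hand moves 30 degrees per hour and 0.5 degrees per minute.
At 4:30: (4) x 30 + 30 x 0.5 = 120 + 15 = 135 degrees

Final answer: 135 degrees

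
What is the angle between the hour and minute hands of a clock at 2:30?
Hour hand position: 2 x 30 + 30 x 0.5 = 75 degrees
Minute hand position: 30 x 6 = 180 degrees
Difference: |75 - 180| = 105 degrees
The angle between the hands is 105 degrees

Final answer: 105 degrees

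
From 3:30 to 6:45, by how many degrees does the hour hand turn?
The hour hand moves 0.5 degrees per minute.
Time elapsed: 6:45 - 3:30 = 195 minutes
Angular displacement: 195 x 0.5 = 97.5 degrees

Final answer: 97.5 degrees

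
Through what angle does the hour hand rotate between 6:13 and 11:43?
The hour hand moves 0.5 degrees per minute.
Time elapsed: 11:43 - 6:13 = 330 minutes
Angular displacement: 330 x 0.5 = 165 degrees

Final answer: 165 degrees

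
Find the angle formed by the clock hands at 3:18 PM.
Hour hand position: 3 x 30 + 18 x 0.5 = 99 degrees
Minute hand position: 18 x 6 = 108 degrees
Difference: |99 - 108| = 9 degrees
The angle between the hands is 9 degrees

Final answer: 9 degrees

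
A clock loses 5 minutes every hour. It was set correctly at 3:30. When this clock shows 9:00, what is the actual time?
For every 60 true minutes, the faulty clock advances 55 minutes, so 1 faulty-clock minute corresponds to 60/55 true minutes.
From 3:30 to 9:00 on the faulty dial is 330 minutes.
True elapsed: 330 x 60/55 = 360 minutes = 6 hours.
True time: 3:30 + 6 hours = 9:30.

Final answer: 9:30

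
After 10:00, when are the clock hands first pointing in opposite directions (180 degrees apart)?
For hands to be 180 degrees apart: |30H - 5.5t| = 180
With H = 10: t = (30 x 10 + 180)/5.5 = 87.27 or t = (30 x 10 - 180)/5.5 = 21.82
First valid solution (0 < t < 60): t = 21.82 minutes
The hands are opposite at 21.82 minutes past 10:00.

Final answer: 21.82 minutes past 10:00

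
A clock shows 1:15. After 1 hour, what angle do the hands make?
First find the time 1 hour after 1:15.
Total minutes: 1 x 60 + 15 + 1 x 60 + 0 = 135.
135 mod 720 = 135 minutes = 2:15.
Now compute the angle at 2:15:
Hour hand: 2 x 30 + 15 x 0.5 = 67.5 degrees
Minute hand: 15 x 6 = 90 degrees
Difference: |67.5 - 90| = 22.5 degrees
The angle is 22.5 degrees

Final answer: 22.5 degrees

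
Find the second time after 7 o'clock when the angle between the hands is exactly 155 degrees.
At t minutes past 7:00, the hour hand is at 30 x 7 + 0.5t degrees and the minute hand is at 6t degrees.
The smaller angle between them is 155 degrees when |30H - 5.5t| = 155 or |30H - 5.5t| = 205.
With H = 7, solve 30 x 7 - 5.5t = +/- target for each target:
  t = (30 x 7 - 155) / 5.5 = 10
  t = (30 x 7 + 155) / 5.5 = 66.36 (outside (0, 60))
  t = (30 x 7 - 205) / 5.5 = 0.91
  t = (30 x 7 + 205) / 5.5 = 75.45 (outside (0, 60))
Valid solutions in (0, 60): {0.91, 10} minutes.
The second occurrence is t = 10 minutes.
The hands form a 155-degree angle at 10 minutes past 7:00.

Final answer: 10 minutes past 7:00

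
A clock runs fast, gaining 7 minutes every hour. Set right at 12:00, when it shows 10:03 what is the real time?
For every 60 true minutes, the faulty clock advances 67 minutes, so 1 faulty-clock minute corresponds to 60/67 true minutes.
From 12:00 to 10:03 on the faulty dial is 603 minutes.
True elapsed: 603 x 60/67 = 540 minutes = 9 hours.
True time: 12:00 + 9 hours = 9:00.

Final answer: 9:00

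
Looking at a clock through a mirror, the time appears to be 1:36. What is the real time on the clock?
Reflection across the vertical (12-6) axis maps a hand at angle A degrees to (360 - A) degrees, which sends a reading of T minutes past 12:00 to (720 - T) minutes past 12:00.
Mirror reads 1:36 = 96 minutes past 12:00.
Actual time: (720 - 96) mod 720 = 624 minutes = 10:24.

Final answer: 10:24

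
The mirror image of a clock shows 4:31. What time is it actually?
Reflection across the vertical (12-6) axis maps a hand at angle A degrees to (360 - A) degrees, which sends a reading of T minutes past 12:00 to (720 - T) minutes past 12:00.
Mirror reads 4:31 = 271 minutes past 12:00.
Actual time: (720 - 271) mod 720 = 449 minutes = 7:29.

Final answer: 7:29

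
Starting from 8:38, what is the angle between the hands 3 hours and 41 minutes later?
First find the time 3 hours and 41 minutes after 8:38.
Total minutes: 8 x 60 + 38 + 3 x 60 + 41 = 739.
739 mod 720 = 19 minutes = 12:19.
Now compute the angle at 12:19:
Hour hand: 0 x 30 + 19 x 0.5 = 9.5 degrees
Minute hand: 19 x 6 = 114 degrees
Difference: |9.5 - 114| = 104.5 degrees
The angle is 104.5 degrees

Final answer: 104.5 degrees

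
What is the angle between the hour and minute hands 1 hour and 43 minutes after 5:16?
First find the time 1 hour and 43 minutes after 5:16.
Total minutes: 5 x 60 + 16 + 1 x 60 + 43 = 419.
419 mod 720 = 419 minutes = 6:59.
Now compute the angle at 6:59:
Hour hand: 6 x 30 + 59 x 0.5 = 209.5 degrees
Minute hand: 59 x 6 = 354 degrees
Difference: |209.5 - 354| = 144.5 degrees
The angle is 144.5 degrees

Final answer: 144.5 degrees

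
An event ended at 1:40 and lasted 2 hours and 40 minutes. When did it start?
Starting time: 1:40 = 100 total minutes past 12:00
Subtracting: 2 hours and 40 minutes = 160 minutes
100 - 160 = -60 (negative, add 12 hours = 720) = 660 minutes
= 11 hours past 12:00 = 11:00

Final answer: 11:00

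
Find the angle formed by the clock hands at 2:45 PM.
Hour hand position: 2 x 30 + 45 x 0.5 = 82.5 degrees
Minute hand position: 45 x 6 = 270 degrees
Difference: |82.5 - 270| = 187.5 degrees
Since 187.5 > 180, the smaller angle is 360 - 187.5 = 172.5 degrees

Final answer: 172.5 degrees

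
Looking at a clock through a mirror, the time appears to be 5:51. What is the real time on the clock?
Reflection across the vertical (12-6) axis maps a hand at angle A degrees to (360 - A) degrees, which sends a reading of T minutes past 12:00 to (720 - T) minutes past 12:00.
Mirror reads 5:51 = 351 minutes past 12:00.
Actual time: (720 - 351) mod 720 = 369 minutes = 6:09.

Final answer: 6:09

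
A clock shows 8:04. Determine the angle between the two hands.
Hour hand position: 8 x 30 + 4 x 0.5 = 242 degrees
Minute hand position: 4 x 6 = 24 degrees
Difference: |242 - 24| = 218 degrees
Since 218 > 180, the smaller angle is 360 - 218 = 142 degrees

Final answer: 142 degrees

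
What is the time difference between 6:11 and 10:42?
From 6:11 to 10:42:
(10 x 60 + 42) - (6 x 60 + 11) = 642 - 371 = 271 minutes
= 4 hours and 31 minutes

Final answer: 4 hours and 31 minutes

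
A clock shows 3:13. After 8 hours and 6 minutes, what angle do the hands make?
First find the time 8 hours and 6 minutes after 3:13.
Total minutes: 3 x 60 + 13 + 8 x 60 + 6 = 679.
679 mod 720 = 679 minutes = 11:19.
Now compute the angle at 11:19:
Hour hand: 11 x 30 + 19 x 0.5 = 339.5 degrees
Minute hand: 19 x 6 = 114 degrees
Difference: |339.5 - 114| = 225.5 degrees
Smaller angle: 360 - 225.5 = 134.5 degrees

Final answer: 134.5 degrees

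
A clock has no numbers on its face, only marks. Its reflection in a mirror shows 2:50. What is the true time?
Reflection across the vertical (12-6) axis maps a hand at angle A degrees to (360 - A) degrees, which sends a reading of T minutes past 12:00 to (720 - T) minutes past 12:00.
Mirror reads 2:50 = 170 minutes past 12:00.
Actual time: (720 - 170) mod 720 = 550 minutes = 9:10.

Final answer: 9:10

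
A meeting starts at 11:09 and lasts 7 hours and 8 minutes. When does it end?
Starting time: 11:09
Adding 8 minutes to 9 minutes: 9 + 8 = 17 minutes
Adding 7 hours: 11 + 7 = 18 - 12 = 6
Final time: 6:17

Final answer: 6:17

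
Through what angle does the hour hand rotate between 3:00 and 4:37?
The hour hand moves 0.5 degrees per minute.
Time elapsed: 4:37 - 3:00 = 97 minutes
Angular displacement: 97 x 0.5 = 48.5 degrees

Final answer: 48.5 degrees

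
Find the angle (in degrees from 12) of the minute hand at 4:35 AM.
The minute hand moves 6 degrees per minute.
At 4:35: 35 x 6 = 210 degrees

Final answer: 210 degrees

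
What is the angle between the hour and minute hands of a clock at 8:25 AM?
Hour hand position: 8 x 30 + 25 x 0.5 = 252.5 degrees
Minute hand position: 25 x 6 = 150 degrees
Difference: |252.5 - 150| = 102.5 degrees
The angle between the hands is 102.5 degrees

Final answer: 102.5 degrees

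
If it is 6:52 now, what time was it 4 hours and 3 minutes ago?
Starting time: 6:52 = 412 total minutes past 12:00
Subtracting: 4 hours and 3 minutes = 243 minutes
412 - 243 = 169 minutes
= 2 hours and 49 minutes past 12:00 = 2:49

Final answer: 2:49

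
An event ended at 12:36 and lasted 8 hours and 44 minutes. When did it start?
Starting time: 12:36 = 36 total minutes past 12:00
Subtracting: 8 hours and 44 minutes = 524 minutes
36 - 524 = -488 (negative, add 12 hours = 720) = 232 minutes
= 3 hours and 52 minutes past 12:00 = 3:52

Final answer: 3:52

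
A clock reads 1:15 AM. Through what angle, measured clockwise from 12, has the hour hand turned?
The hour hand moves 30 degrees per hour and 0.5 degrees per minute.
At 1:15: (1) x 30 + 15 x 0.5 = 30 + 7.5 = 37.5 degrees

Final answer: 37.5 degrees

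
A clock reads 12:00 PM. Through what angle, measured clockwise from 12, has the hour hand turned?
The hour hand moves 30 degrees per hour and 0.5 degrees per minute.
At 12:00: (0) x 30 + 0 x 0.5 = 0 + 0 = 0 degrees

Final answer: 0 degrees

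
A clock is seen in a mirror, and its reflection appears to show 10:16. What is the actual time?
Reflection across the vertical (12-6) axis maps a hand at angle A degrees to (360 - A) degrees, which sends a reading of T minutes past 12:00 to (720 - T) minutes past 12:00.
Mirror reads 10:16 = 616 minutes past 12:00.
Actual time: (720 - 616) mod 720 = 104 minutes = 1:44.

Final answer: 1:44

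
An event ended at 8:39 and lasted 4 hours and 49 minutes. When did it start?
Starting time: 8:39 = 519 total minutes past 12:00
Subtracting: 4 hours and 49 minutes = 289 minutes
519 - 289 = 230 minutes
= 3 hours and 50 minutes past 12:00 = 3:50

Final answer: 3:50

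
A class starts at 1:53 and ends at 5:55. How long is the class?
From 1:53 to 5:55:
(5 x 60 + 55) - (1 x 60 + 53) = 355 - 113 = 242 minutes
= 4 hours and 2 minutes

Final answer: 4 hours and 2 minutes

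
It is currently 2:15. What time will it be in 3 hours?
Starting time: 2:15
Adding 0 minutes to 15 minutes: 15 + 0 = 15 minutes
Adding 3 hours: 2 + 3 = 5
Final time: 5:15

Final answer: 5:15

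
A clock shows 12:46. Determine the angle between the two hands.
Hour hand position: 0 x 30 + 46 x 0.5 = 23 degrees
Minute hand position: 46 x 6 = 276 degrees
Difference: |23 - 276| = 253 degrees
Since 253 > 180, the smaller angle is 360 - 253 = 107 degrees

Final answer: 107 degrees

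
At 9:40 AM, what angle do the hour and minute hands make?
Hour hand position: 9 x 30 + 40 x 0.5 = 290 degrees
Minute hand position: 40 x 6 = 240 degrees
Difference: |290 - 240| = 50 degrees
The angle between the hands is 50 degrees

Final answer: 50 degrees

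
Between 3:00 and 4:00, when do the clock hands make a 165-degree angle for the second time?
At t minutes past 3:00, the hour hand is at 30 x 3 + 0.5t degrees and the minute hand is at 6t degrees.
The smaller angle between them is 165 degrees when |30H - 5.5t| = 165 or |30H - 5.5t| = 195.
With H = 3, solve 30 x 3 - 5.5t = +/- target for each target:
  t = (30 x 3 - 165) / 5.5 = -13.64 (outside (0, 60))
  t = (30 x 3 + 165) / 5.5 = 46.36
  t = (30 x 3 - 195) / 5.5 = -19.09 (outside (0, 60))
  t = (30 x 3 + 195) / 5.5 = 51.82
Valid solutions in (0, 60): {46.36, 51.82} minutes.
The second occurrence is t = 51.82 minutes.
The hands form a 165-degree angle at 51.82 minutes past 3:00.

Final answer: 51.82 minutes past 3:00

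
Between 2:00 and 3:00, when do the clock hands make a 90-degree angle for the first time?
At t minutes past 2:00, the hour hand is at 30 x 2 + 0.5t degrees and the minute hand is at 6t degrees.
The smaller angle between them is 90 degrees when |30H - 5.5t| = 90 or |30H - 5.5t| = 270.
With H = 2, solve 30 x 2 - 5.5t = +/- target for each target:
  t = (30 x 2 - 90) / 5.5 = -5.45 (outside (0, 60))
  t = (30 x 2 + 90) / 5.5 = 27.27
  t = (30 x 2 - 270) / 5.5 = -38.18 (outside (0, 60))
  t = (30 x 2 + 270) / 5.5 = 60 (outside (0, 60))
Valid solutions in (0, 60): {27.27} minutes.
The first occurrence is t = 27.27 minutes.
The hands form a 90-degree angle at 27.27 minutes past 2:00.

Final answer: 27.27 minutes past 2:00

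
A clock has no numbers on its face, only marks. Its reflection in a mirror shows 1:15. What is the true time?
Reflection across the vertical (12-6) axis maps a hand at angle A degrees to (360 - A) degrees, which sends a reading of T minutes past 12:00 to (720 - T) minutes past 12:00.
Mirror reads 1:15 = 75 minutes past 12:00.
Actual time: (720 - 75) mod 720 = 645 minutes = 10:45.

Final answer: 10:45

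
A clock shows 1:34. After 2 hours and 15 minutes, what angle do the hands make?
First find the time 2 hours and 15 minutes after 1:34.
Total minutes: 1 x 60 + 34 + 2 x 60 + 15 = 229.
229 mod 720 = 229 minutes = 3:49.
Now compute the angle at 3:49:
Hour hand: 3 x 30 + 49 x 0.5 = 114.5 degrees
Minute hand: 49 x 6 = 294 degrees
Difference: |114.5 - 294| = 179.5 degrees
The angle is 179.5 degrees

Final answer: 179.5 degrees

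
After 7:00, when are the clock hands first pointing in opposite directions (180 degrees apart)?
For hands to be 180 degrees apart: |30H - 5.5t| = 180
With H = 7: t = (30 x 7 + 180)/5.5 = 70.91 or t = (30 x 7 - 180)/5.5 = 5.45
First valid solution (0 < t < 60): t = 5.45 minutes
The hands are opposite at 5.45 minutes past 7:00.

Final answer: 5.45 minutes past 7:00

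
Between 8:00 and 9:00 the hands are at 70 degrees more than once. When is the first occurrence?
At t minutes past 8:00, the hour hand is at 30 x 8 + 0.5t degrees and the minute hand is at 6t degrees.
The smaller angle between them is 70 degrees when |30H - 5.5t| = 70 or |30H - 5.5t| = 290.
With H = 8, solve 30 x 8 - 5.5t = +/- target for each target:
  t = (30 x 8 - 70) / 5.5 = 30.91
  t = (30 x 8 + 70) / 5.5 = 56.36
  t = (30 x 8 - 290) / 5.5 = -9.09 (outside (0, 60))
  t = (30 x 8 + 290) / 5.5 = 96.36 (outside (0, 60))
Valid solutions in (0, 60): {30.91, 56.36} minutes.
The first occurrence is t = 30.91 minutes.
The hands form a 70-degree angle at 30.91 minutes past 8:00.

Final answer: 30.91 minutes past 8:00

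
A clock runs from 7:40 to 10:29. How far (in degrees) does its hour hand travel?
The hour hand moves 0.5 degrees per minute.
Time elapsed: 10:29 - 7:40 = 169 minutes
Angular displacement: 169 x 0.5 = 84.5 degrees

Final answer: 84.5 degrees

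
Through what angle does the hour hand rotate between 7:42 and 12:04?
The hour hand moves 0.5 degrees per minute.
Time elapsed: 12:04 - 7:42 = 262 minutes
Angular displacement: 262 x 0.5 = 131 degrees

Final answer: 131 degrees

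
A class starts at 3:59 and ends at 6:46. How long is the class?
From 3:59 to 6:46:
(6 x 60 + 46) - (3 x 60 + 59) = 406 - 239 = 167 minutes
= 2 hours and 47 minutes

Final answer: 2 hours and 47 minutes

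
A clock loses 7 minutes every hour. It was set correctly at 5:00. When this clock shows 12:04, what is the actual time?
For every 60 true minutes, the faulty clock advances 53 minutes, so 1 faulty-clock minute corresponds to 60/53 true minutes.
From 5:00 to 12:04 on the faulty dial is 424 minutes.
True elapsed: 424 x 60/53 = 480 minutes = 8 hours.
True time: 5:00 + 8 hours = 1:00.

Final answer: 1:00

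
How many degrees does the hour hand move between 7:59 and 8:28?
The hour hand moves 0.5 degrees per minute.
Time elapsed: 8:28 - 7:59 = 29 minutes
Angular displacement: 29 x 0.5 = 14.5 degrees

Final answer: 14.5 degrees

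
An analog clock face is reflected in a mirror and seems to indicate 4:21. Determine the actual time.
Reflection across the vertical (12-6) axis maps a hand at angle A degrees to (360 - A) degrees, which sends a reading of T minutes past 12:00 to (720 - T) minutes past 12:00.
Mirror reads 4:21 = 261 minutes past 12:00.
Actual time: (720 - 261) mod 720 = 459 minutes = 7:39.

Final answer: 7:39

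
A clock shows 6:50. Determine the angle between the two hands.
Hour hand position: 6 x 30 + 50 x 0.5 = 205 degrees
Minute hand position: 50 x 6 = 300 degrees
Difference: |205 - 300| = 95 degrees
The angle between the hands is 95 degrees

Final answer: 95 degrees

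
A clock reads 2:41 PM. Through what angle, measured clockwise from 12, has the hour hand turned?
The hour hand moves 30 degrees per hour and 0.5 degrees per minute.
At 2:41: (2) x 30 + 41 x 0.5 = 60 + 20.5 = 80.5 degrees

Final answer: 80.5 degrees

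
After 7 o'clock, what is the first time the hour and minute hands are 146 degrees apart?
At t minutes past 7:00, the hour hand is at 30 x 7 + 0.5t degrees and the minute hand is at 6t degrees.
The smaller angle between them is 146 degrees when |30H - 5.5t| = 146 or |30H - 5.5t| = 214.
With H = 7, solve 30 x 7 - 5.5t = +/- target for each target:
  t = (30 x 7 - 146) / 5.5 = 11.64
  t = (30 x 7 + 146) / 5.5 = 64.73 (outside (0, 60))
  t = (30 x 7 - 214) / 5.5 = -0.73 (outside (0, 60))
  t = (30 x 7 + 214) / 5.5 = 77.09 (outside (0, 60))
Valid solutions in (0, 60): {11.64} minutes.
The first occurrence is t = 11.64 minutes.
The hands form a 146-degree angle at 11.64 minutes past 7:00.

Final answer: 11.64 minutes past 7:00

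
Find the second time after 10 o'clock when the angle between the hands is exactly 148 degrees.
At t minutes past 10:00, the hour hand is at 30 x 10 + 0.5t degrees and the minute hand is at 6t degrees.
The smaller angle between them is 148 degrees when |30H - 5.5t| = 148 or |30H - 5.5t| = 212.
With H = 10, solve 30 x 10 - 5.5t = +/- target for each target:
  t = (30 x 10 - 148) / 5.5 = 27.64
  t = (30 x 10 + 148) / 5.5 = 81.45 (outside (0, 60))
  t = (30 x 10 - 212) / 5.5 = 16
  t = (30 x 10 + 212) / 5.5 = 93.09 (outside (0, 60))
Valid solutions in (0, 60): {16, 27.64} minutes.
The second occurrence is t = 27.64 minutes.
The hands form a 148-degree angle at 27.64 minutes past 10:00.

Final answer: 27.64 minutes past 10:00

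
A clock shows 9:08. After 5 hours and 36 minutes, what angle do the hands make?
First find the time 5 hours and 36 minutes after 9:08.
Total minutes: 9 x 60 + 8 + 5 x 60 + 36 = 884.
884 mod 720 = 164 minutes = 2:44.
Now compute the angle at 2:44:
Hour hand: 2 x 30 + 44 x 0.5 = 82 degrees
Minute hand: 44 x 6 = 264 degrees
Difference: |82 - 264| = 182 degrees
Smaller angle: 360 - 182 = 178 degrees

Final answer: 178 degrees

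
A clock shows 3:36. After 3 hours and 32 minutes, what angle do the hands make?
First find the time 3 hours and 32 minutes after 3:36.
Total minutes: 3 x 60 + 36 + 3 x 60 + 32 = 428.
428 mod 720 = 428 minutes = 7:08.
Now compute the angle at 7:08:
Hour hand: 7 x 30 + 8 x 0.5 = 214 degrees
Minute hand: 8 x 6 = 48 degrees
Difference: |214 - 48| = 166 degrees
The angle is 166 degrees

Final answer: 166 degrees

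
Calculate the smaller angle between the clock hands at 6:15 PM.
Hour hand position: 6 x 30 + 15 x 0.5 = 187.5 degrees
Minute hand position: 15 x 6 = 90 degrees
Difference: |187.5 - 90| = 97.5 degrees
The angle between the hands is 97.5 degrees

Final answer: 97.5 degrees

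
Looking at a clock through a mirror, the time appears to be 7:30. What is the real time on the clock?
Reflection across the vertical (12-6) axis maps a hand at angle A degrees to (360 - A) degrees, which sends a reading of T minutes past 12:00 to (720 - T) minutes past 12:00.
Mirror reads 7:30 = 450 minutes past 12:00.
Actual time: (720 - 450) mod 720 = 270 minutes = 4:30.

Final answer: 4:30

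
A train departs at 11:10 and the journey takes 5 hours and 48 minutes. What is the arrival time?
Starting time: 11:10
Adding 48 minutes to 10 minutes: 10 + 48 = 58 minutes
Adding 5 hours: 11 + 5 = 16 - 12 = 4
Final time: 4:58

Final answer: 4:58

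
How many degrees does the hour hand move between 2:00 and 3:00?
The hour hand moves 0.5 degrees per minute.
Time elapsed: 3:00 - 2:00 = 60 minutes
Angular displacement: 60 x 0.5 = 30 degrees

Final answer: 30 degrees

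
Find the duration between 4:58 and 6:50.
From 4:58 to 6:50:
(6 x 60 + 50) - (4 x 60 + 58) = 410 - 298 = 112 minutes
= 1 hour and 52 minutes

Final answer: 1 hour and 52 minutes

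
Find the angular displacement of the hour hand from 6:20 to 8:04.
The hour hand moves 0.5 degrees per minute.
Time elapsed: 8:04 - 6:20 = 104 minutes
Angular displacement: 104 x 0.5 = 52 degrees

Final answer: 52 degrees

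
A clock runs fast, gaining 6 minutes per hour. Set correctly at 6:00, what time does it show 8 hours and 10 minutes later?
For every 60 true minutes, the faulty clock advances 60 + 6 = 66 minutes.
True elapsed: 8 hours and 10 minutes = 490 minutes.
Faulty clock advances: 490 x 66/60 = 539 minutes (drift: 49 minutes ahead).
Shown time: 6:00 + 539 minutes = 2:59.

Final answer: 2:59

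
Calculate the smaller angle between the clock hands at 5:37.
Hour hand position: 5 x 30 + 37 x 0.5 = 168.5 degrees
Minute hand position: 37 x 6 = 222 degrees
Difference: |168.5 - 222| = 53.5 degrees
The angle between the hands is 53.5 degrees

Final answer: 53.5 degrees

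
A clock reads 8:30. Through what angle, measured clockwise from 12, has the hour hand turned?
The hour hand moves 30 degrees per hour and 0.5 degrees per minute.
At 8:30: (8) x 30 + 30 x 0.5 = 240 + 15 = 255 degrees

Final answer: 255 degrees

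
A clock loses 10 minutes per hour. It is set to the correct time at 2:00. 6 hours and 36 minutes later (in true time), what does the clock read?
For every 60 true minutes, the faulty clock advances 60 - 10 = 50 minutes.
True elapsed: 6 hours and 36 minutes = 396 minutes.
Faulty clock advances: 396 x 50/60 = 330 minutes (drift: 66 minutes behind).
Shown time: 2:00 + 330 minutes = 7:30.

Final answer: 7:30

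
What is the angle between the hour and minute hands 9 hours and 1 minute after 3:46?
First find the time 9 hours and 1 minute after 3:46.
Total minutes: 3 x 60 + 46 + 9 x 60 + 1 = 767.
767 mod 720 = 47 minutes = 12:47.
Now compute the angle at 12:47:
Hour hand: 0 x 30 + 47 x 0.5 = 23.5 degrees
Minute hand: 47 x 6 = 282 degrees
Difference: |23.5 - 282| = 258.5 degrees
Smaller angle: 360 - 258.5 = 101.5 degrees

Final answer: 101.5 degrees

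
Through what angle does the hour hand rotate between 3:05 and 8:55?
The hour hand moves 0.5 degrees per minute.
Time elapsed: 8:55 - 3:05 = 350 minutes
Angular displacement: 350 x 0.5 = 175 degrees

Final answer: 175 degrees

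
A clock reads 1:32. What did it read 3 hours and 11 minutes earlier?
Starting time: 1:32 = 92 total minutes past 12:00
Subtracting: 3 hours and 11 minutes = 191 minutes
92 - 191 = -99 (negative, add 12 hours = 720) = 621 minutes
= 10 hours and 21 minutes past 12:00 = 10:21

Final answer: 10:21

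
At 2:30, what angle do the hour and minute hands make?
Hour hand position: 2 x 30 + 30 x 0.5 = 75 degrees
Minute hand position: 30 x 6 = 180 degrees
Difference: |75 - 180| = 105 degrees
The angle between the hands is 105 degrees

Final answer: 105 degrees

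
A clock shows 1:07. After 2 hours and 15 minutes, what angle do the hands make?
First find the time 2 hours and 15 minutes after 1:07.
Total minutes: 1 x 60 + 7 + 2 x 60 + 15 = 202.
202 mod 720 = 202 minutes = 3:22.
Now compute the angle at 3:22:
Hour hand: 3 x 30 + 22 x 0.5 = 101 degrees
Minute hand: 22 x 6 = 132 degrees
Difference: |101 - 132| = 31 degrees
The angle is 31 degrees

Final answer: 31 degrees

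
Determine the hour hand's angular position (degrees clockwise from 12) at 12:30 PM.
The hour hand moves 30 degrees per hour and 0.5 degrees per minute.
At 12:30: (0) x 30 + 30 x 0.5 = 0 + 15 = 15 degrees

Final answer: 15 degrees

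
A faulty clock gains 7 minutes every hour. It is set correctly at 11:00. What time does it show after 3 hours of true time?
For every 60 true minutes, the faulty clock advances 60 + 7 = 67 minutes.
True elapsed: 3 hours = 180 minutes.
Faulty clock advances: 180 x 67/60 = 201 minutes (drift: 21 minutes ahead).
Shown time: 11:00 + 201 minutes = 2:21.

Final answer: 2:21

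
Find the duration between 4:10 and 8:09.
From 4:10 to 8:09:
(8 x 60 + 9) - (4 x 60 + 10) = 489 - 250 = 239 minutes
= 3 hours and 59 minutes

Final answer: 3 hours and 59 minutes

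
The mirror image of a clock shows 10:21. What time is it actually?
Reflection across the vertical (12-6) axis maps a hand at angle A degrees to (360 - A) degrees, which sends a reading of T minutes past 12:00 to (720 - T) minutes past 12:00.
Mirror reads 10:21 = 621 minutes past 12:00.
Actual time: (720 - 621) mod 720 = 99 minutes = 1:39.

Final answer: 1:39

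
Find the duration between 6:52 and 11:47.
From 6:52 to 11:47:
(11 x 60 + 47) - (6 x 60 + 52) = 707 - 412 = 295 minutes
= 4 hours and 55 minutes

Final answer: 4 hours and 55 minutes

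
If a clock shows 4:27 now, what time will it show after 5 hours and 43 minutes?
Starting time: 4:27
Adding 43 minutes to 27 minutes: 27 + 43 = 70 minutes = 1 hour and 10 minutes
Adding 5 hours: 4 + 5 + 1 (carry) = 10
Final time: 10:10

Final answer: 10:10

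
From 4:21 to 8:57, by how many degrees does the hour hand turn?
The hour hand moves 0.5 degrees per minute.
Time elapsed: 8:57 - 4:21 = 276 minutes
Angular displacement: 276 x 0.5 = 138 degrees

Final answer: 138 degrees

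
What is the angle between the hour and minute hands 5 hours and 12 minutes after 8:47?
First find the time 5 hours and 12 minutes after 8:47.
Total minutes: 8 x 60 + 47 + 5 x 60 + 12 = 839.
839 mod 720 = 119 minutes = 1:59.
Now compute the angle at 1:59:
Hour hand: 1 x 30 + 59 x 0.5 = 59.5 degrees
Minute hand: 59 x 6 = 354 degrees
Difference: |59.5 - 354| = 294.5 degrees
Smaller angle: 360 - 294.5 = 65.5 degrees

Final answer: 65.5 degrees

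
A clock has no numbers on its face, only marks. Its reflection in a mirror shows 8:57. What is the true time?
Reflection across the vertical (12-6) axis maps a hand at angle A degrees to (360 - A) degrees, which sends a reading of T minutes past 12:00 to (720 - T) minutes past 12:00.
Mirror reads 8:57 = 537 minutes past 12:00.
Actual time: (720 - 537) mod 720 = 183 minutes = 3:03.

Final answer: 3:03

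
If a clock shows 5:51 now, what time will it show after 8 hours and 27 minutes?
Starting time: 5:51
Adding 27 minutes to 51 minutes: 51 + 27 = 78 minutes = 1 hour and 18 minutes
Adding 8 hours: 5 + 8 + 1 (carry) = 14 - 12 = 2
Final time: 2:18

Final answer: 2:18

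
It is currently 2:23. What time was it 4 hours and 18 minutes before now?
Starting time: 2:23 = 143 total minutes past 12:00
Subtracting: 4 hours and 18 minutes = 258 minutes
143 - 258 = -115 (negative, add 12 hours = 720) = 605 minutes
= 10 hours and 5 minutes past 12:00 = 10:05

Final answer: 10:05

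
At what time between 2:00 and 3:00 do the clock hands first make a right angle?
At t minutes past 2:00, the hour hand is at 30 x 2 + 0.5t degrees and the minute hand is at 6t degrees.
The smaller angle between them is 90 degrees when |30H - 5.5t| = 90 or |30H - 5.5t| = 270.
With H = 2, solve 30 x 2 - 5.5t = +/- target for each target:
  t = (30 x 2 - 90) / 5.5 = -5.45 (outside (0, 60))
  t = (30 x 2 + 90) / 5.5 = 27.27
  t = (30 x 2 - 270) / 5.5 = -38.18 (outside (0, 60))
  t = (30 x 2 + 270) / 5.5 = 60 (outside (0, 60))
Valid solutions in (0, 60): {27.27} minutes.
First occurrence: t = 27.27 minutes.
The hands are at right angles at 27.27 minutes past 2:00.

Final answer: 27.27 minutes past 2:00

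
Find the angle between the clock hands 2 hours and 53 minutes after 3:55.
First find the time 2 hours and 53 minutes after 3:55.
Total minutes: 3 x 60 + 55 + 2 x 60 + 53 = 408.
408 mod 720 = 408 minutes = 6:48.
Now compute the angle at 6:48:
Hour hand: 6 x 30 + 48 x 0.5 = 204 degrees
Minute hand: 48 x 6 = 288 degrees
Difference: |204 - 288| = 84 degrees
The angle is 84 degrees

Final answer: 84 degrees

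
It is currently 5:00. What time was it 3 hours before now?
Starting time: 5:00 = 300 total minutes past 12:00
Subtracting: 3 hours = 180 minutes
300 - 180 = 120 minutes
= 2 hours past 12:00 = 2:00

Final answer: 2:00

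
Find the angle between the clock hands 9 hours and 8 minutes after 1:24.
First find the time 9 hours and 8 minutes after 1:24.
Total minutes: 1 x 60 + 24 + 9 x 60 + 8 = 632.
632 mod 720 = 632 minutes = 10:32.
Now compute the angle at 10:32:
Hour hand: 10 x 30 + 32 x 0.5 = 316 degrees
Minute hand: 32 x 6 = 192 degrees
Difference: |316 - 192| = 124 degrees
The angle is 124 degrees

Final answer: 124 degrees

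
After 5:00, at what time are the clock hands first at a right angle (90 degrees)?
At t minutes past 5:00, the hour hand is at 30 x 5 + 0.5t degrees and the minute hand is at 6t degrees.
The smaller angle between them is 90 degrees when |30H - 5.5t| = 90 or |30H - 5.5t| = 270.
With H = 5, solve 30 x 5 - 5.5t = +/- target for each target:
  t = (30 x 5 - 90) / 5.5 = 10.91
  t = (30 x 5 + 90) / 5.5 = 43.64
  t = (30 x 5 - 270) / 5.5 = -21.82 (outside (0, 60))
  t = (30 x 5 + 270) / 5.5 = 76.36 (outside (0, 60))
Valid solutions in (0, 60): {10.91, 43.64} minutes.
First occurrence: t = 10.91 minutes.
The hands are at right angles at 10.91 minutes past 5:00.

Final answer: 10.91 minutes past 5:00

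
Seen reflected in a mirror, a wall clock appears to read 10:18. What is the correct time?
Reflection across the vertical (12-6) axis maps a hand at angle A degrees to (360 - A) degrees, which sends a reading of T minutes past 12:00 to (720 - T) minutes past 12:00.
Mirror reads 10:18 = 618 minutes past 12:00.
Actual time: (720 - 618) mod 720 = 102 minutes = 1:42.

Final answer: 1:42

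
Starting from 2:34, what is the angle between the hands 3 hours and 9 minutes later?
First find the time 3 hours and 9 minutes after 2:34.
Total minutes: 2 x 60 + 34 + 3 x 60 + 9 = 343.
343 mod 720 = 343 minutes = 5:43.
Now compute the angle at 5:43:
Hour hand: 5 x 30 + 43 x 0.5 = 171.5 degrees
Minute hand: 43 x 6 = 258 degrees
Difference: |171.5 - 258| = 86.5 degrees
The angle is 86.5 degrees

Final answer: 86.5 degrees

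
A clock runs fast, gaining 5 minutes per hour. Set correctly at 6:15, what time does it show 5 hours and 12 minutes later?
For every 60 true minutes, the faulty clock advances 60 + 5 = 65 minutes.
True elapsed: 5 hours and 12 minutes = 312 minutes.
Faulty clock advances: 312 x 65/60 = 338 minutes (drift: 26 minutes ahead).
Shown time: 6:15 + 338 minutes = 11:53.

Final answer: 11:53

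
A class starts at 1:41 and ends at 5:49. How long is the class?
From 1:41 to 5:49:
(5 x 60 + 49) - (1 x 60 + 41) = 349 - 101 = 248 minutes
= 4 hours and 8 minutes

Final answer: 4 hours and 8 minutes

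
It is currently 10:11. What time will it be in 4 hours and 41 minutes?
Starting time: 10:11
Adding 41 minutes to 11 minutes: 11 + 41 = 52 minutes
Adding 4 hours: 10 + 4 = 14 - 12 = 2
Final time: 2:52

Final answer: 2:52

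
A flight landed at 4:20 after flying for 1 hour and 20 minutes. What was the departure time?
Starting time: 4:20 = 260 total minutes past 12:00
Subtracting: 1 hour and 20 minutes = 80 minutes
260 - 80 = 180 minutes
= 3 hours past 12:00 = 3:00

Final answer: 3:00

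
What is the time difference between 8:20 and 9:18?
From 8:20 to 9:18:
(9 x 60 + 18) - (8 x 60 + 20) = 558 - 500 = 58 minutes
= 58 minutes

Final answer: 58 minutes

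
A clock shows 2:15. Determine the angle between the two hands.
Hour hand position: 2 x 30 + 15 x 0.5 = 67.5 degrees
Minute hand position: 15 x 6 = 90 degrees
Difference: |67.5 - 90| = 22.5 degrees
The angle between the hands is 22.5 degrees

Final answer: 22.5 degrees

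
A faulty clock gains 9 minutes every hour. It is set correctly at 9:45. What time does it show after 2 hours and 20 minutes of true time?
For every 60 true minutes, the faulty clock advances 60 + 9 = 69 minutes.
True elapsed: 2 hours and 20 minutes = 140 minutes.
Faulty clock advances: 140 x 69/60 = 161 minutes (drift: 21 minutes ahead).
Shown time: 9:45 + 161 minutes = 12:26.

Final answer: 12:26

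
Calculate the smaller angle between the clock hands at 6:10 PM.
Hour hand position: 6 x 30 + 10 x 0.5 = 185 degrees
Minute hand position: 10 x 6 = 60 degrees
Difference: |185 - 60| = 125 degrees
The angle between the hands is 125 degrees

Final answer: 125 degrees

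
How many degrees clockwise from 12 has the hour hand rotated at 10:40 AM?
The hour hand moves 30 degrees per hour and 0.5 degrees per minute.
At 10:40: (10) x 30 + 40 x 0.5 = 300 + 20 = 320 degrees

Final answer: 320 degrees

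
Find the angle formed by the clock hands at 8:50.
Hour hand position: 8 x 30 + 50 x 0.5 = 265 degrees
Minute hand position: 50 x 6 = 300 degrees
Difference: |265 - 300| = 35 degrees
The angle between the hands is 35 degrees

Final answer: 35 degrees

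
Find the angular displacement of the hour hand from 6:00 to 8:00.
The hour hand moves 0.5 degrees per minute.
Time elapsed: 8:00 - 6:00 = 120 minutes
Angular displacement: 120 x 0.5 = 60 degrees

Final answer: 60 degrees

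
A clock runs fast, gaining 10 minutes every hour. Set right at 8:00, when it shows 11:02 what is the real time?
For every 60 true minutes, the faulty clock advances 70 minutes, so 1 faulty-clock minute corresponds to 60/70 true minutes.
From 8:00 to 11:02 on the faulty dial is 182 minutes.
True elapsed: 182 x 60/70 = 156 minutes = 2 hours and 36 minutes.
True time: 8:00 + 2 hours and 36 minutes = 10:36.

Final answer: 10:36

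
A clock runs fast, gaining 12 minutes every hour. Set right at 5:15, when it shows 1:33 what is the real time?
For every 60 true minutes, the faulty clock advances 72 minutes, so 1 faulty-clock minute corresponds to 60/72 true minutes.
From 5:15 to 1:33 on the faulty dial is 498 minutes.
True elapsed: 498 x 60/72 = 415 minutes = 6 hours and 55 minutes.
True time: 5:15 + 6 hours and 55 minutes = 12:10.

Final answer: 12:10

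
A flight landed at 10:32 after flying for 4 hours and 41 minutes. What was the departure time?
Starting time: 10:32 = 632 total minutes past 12:00
Subtracting: 4 hours and 41 minutes = 281 minutes
632 - 281 = 351 minutes
= 5 hours and 51 minutes past 12:00 = 5:51

Final answer: 5:51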